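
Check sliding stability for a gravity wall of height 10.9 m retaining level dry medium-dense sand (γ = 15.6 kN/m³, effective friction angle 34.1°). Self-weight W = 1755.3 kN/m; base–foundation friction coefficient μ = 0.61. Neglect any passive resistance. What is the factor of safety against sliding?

4.10

K_a = tan²(45° − 34.1°/2) = 0.2815.
P_a = ½K_aγH² = 0.5×0.2815×15.6×10.9² = 260.9 kN/m, acting at H/3 = 3.633 m above the base.
FS_sliding = μW / P_a = 0.61×1755.3 / 260.9 = 4.104.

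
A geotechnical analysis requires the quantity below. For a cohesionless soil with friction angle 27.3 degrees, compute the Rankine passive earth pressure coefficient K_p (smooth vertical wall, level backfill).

K_p = (1 + sin φ)/(1 − sin φ) = tan²(45° + 27.3°/2) = 2.694.

2.69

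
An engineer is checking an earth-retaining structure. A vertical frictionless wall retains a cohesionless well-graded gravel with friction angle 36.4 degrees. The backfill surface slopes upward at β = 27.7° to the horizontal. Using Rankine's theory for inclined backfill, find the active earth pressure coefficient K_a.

0.365

K_a = cos β · (cos β − √(cos²β − cos²φ)) / (cos β + √(cos²β − cos²φ)).
cos β = 0.8854, cos φ = 0.8049, √(cos²β − cos²φ) = 0.3689.
K_a = 0.8854 × (0.8854 − 0.3689)/(0.8854 + 0.3689) = 0.3646.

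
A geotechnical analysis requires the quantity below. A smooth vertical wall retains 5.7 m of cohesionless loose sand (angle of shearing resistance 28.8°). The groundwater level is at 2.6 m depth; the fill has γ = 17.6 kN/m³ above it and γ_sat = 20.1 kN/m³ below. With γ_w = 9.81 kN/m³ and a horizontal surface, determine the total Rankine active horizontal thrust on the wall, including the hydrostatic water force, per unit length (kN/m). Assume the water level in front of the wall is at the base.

135 kN/m

K_a = tan²(45° − φ/2) = 0.3498.
γ' = 20.1 − 9.81 = 10.29 kN/m³. Depth below WT = 3.1 m.
σ'_h at WT = K_a γ d_w = 16.00 kPa; at base = 16.00 + K_a γ' × 3.1 = 27.16 kPa.
P₁ (0–2.6 m) = ½×16.00×2.6 = 20.81. P₂ (2.6–5.7 m) = ½(16.00+27.16)×3.1 = 66.91.
P_w = ½ γ_w h₂² = 0.5×9.81×3.1² = 47.14. Total = 20.81+66.91+47.14 = 134.9 kN/m.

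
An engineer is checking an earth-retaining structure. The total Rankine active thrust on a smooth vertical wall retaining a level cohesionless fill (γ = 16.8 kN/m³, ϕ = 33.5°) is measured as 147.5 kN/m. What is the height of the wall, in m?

K_a = 0.2887. P_a = ½ K_a γ H² ⇒ H = √(2P_a/(K_a γ)).
H = √(2×147.5/(0.2887×16.8)) = 7.799 m.

7.80 m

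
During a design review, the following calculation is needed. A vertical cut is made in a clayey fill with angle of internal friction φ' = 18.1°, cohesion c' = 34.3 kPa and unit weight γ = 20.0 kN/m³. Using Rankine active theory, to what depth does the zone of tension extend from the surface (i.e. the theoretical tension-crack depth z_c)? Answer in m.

K_a = tan²(45° − 18.1°/2) = 0.5259; √K_a = 0.7252.
The active pressure is zero where K_a γ z = 2c√K_a, so z_c = 2c/(γ√K_a) = 2×34.3/(20.0×0.7252) = 4.730 m.

4.73 m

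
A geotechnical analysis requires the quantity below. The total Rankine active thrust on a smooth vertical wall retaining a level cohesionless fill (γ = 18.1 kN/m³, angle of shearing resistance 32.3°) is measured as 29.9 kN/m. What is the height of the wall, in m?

3.30 m

K_a = 0.3035. P_a = ½ K_a γ H² ⇒ H = √(2P_a/(K_a γ)).
H = √(2×29.9/(0.3035×18.1)) = 3.299 m.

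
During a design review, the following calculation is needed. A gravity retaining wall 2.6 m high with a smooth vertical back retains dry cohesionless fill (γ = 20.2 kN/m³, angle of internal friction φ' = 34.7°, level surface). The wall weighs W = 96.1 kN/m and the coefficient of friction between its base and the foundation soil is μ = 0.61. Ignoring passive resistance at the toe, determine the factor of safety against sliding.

3.13

K_a = tan²(45° − 34.7°/2) = 0.2745.
P_a = ½K_aγH² = 0.5×0.2745×20.2×2.6² = 18.74 kN/m, acting at H/3 = 0.8667 m above the base.
FS_sliding = μW / P_a = 0.61×96.1 / 18.74 = 3.128.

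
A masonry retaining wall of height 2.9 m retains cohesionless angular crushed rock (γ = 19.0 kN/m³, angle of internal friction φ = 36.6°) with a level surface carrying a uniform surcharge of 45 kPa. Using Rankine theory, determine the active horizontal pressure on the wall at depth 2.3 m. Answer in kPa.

K_a = (1 − sin φ)/(1 + sin φ) = 0.2530.
σ_v = γz + q = 19.0 × 2.3 + 45 = 88.70 kPa.
σ_h = K_a σ_v = 0.2530 × 88.70 = 22.44 kPa.

22.4 kPa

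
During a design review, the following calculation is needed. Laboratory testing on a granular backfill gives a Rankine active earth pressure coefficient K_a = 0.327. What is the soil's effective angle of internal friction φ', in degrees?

K_a = tan²(45° − φ/2) ⇒ 45° − φ/2 = arctan(√0.327) = 29.76°.
φ = 2(45° − 29.76°) = 30.47°.

30.5°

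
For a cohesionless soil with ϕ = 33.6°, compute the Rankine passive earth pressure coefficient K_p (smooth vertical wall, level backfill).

K_p = (1 + sin φ)/(1 − sin φ) = tan²(45° + 33.6°/2) = 3.478.

3.48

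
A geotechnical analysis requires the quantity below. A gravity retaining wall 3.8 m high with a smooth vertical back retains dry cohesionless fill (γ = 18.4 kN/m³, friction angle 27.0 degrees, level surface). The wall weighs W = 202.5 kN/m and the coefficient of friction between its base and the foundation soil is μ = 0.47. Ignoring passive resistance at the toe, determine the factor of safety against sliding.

K_a = tan²(45° − 27.0°/2) = 0.3755.
P_a = ½K_aγH² = 0.5×0.3755×18.4×3.8² = 49.89 kN/m, acting at H/3 = 1.267 m above the base.
FS_sliding = μW / P_a = 0.47×202.5 / 49.89 = 1.908.

1.91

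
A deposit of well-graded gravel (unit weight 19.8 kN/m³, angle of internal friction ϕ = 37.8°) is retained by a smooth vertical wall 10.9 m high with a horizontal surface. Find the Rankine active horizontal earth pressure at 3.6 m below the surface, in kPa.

K_a = (1 − sin φ)/(1 + sin φ) = 0.2400.
σ_h = K_a γ z = 0.2400 × 19.8 × 3.6 = 17.11 kPa.

17.1 kPa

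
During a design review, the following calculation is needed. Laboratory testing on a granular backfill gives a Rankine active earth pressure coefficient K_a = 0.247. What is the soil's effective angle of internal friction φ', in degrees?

K_a = tan²(45° − φ/2) ⇒ 45° − φ/2 = arctan(√0.247) = 26.43°.
φ = 2(45° − 26.43°) = 37.15°.

37.1°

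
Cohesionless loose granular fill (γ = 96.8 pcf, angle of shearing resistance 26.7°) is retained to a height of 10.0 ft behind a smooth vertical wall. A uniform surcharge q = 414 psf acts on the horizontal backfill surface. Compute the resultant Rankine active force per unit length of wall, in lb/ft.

3410 lb/ft

K_a = tan²(45° − φ/2) = 0.3800.
Soil triangle: ½ K_a γ H² = 0.5×0.3800×96.8×10.0² = 1839 lb/ft.
Surcharge rectangle: K_a q H = 0.3800×414×10.0 = 1573 lb/ft.
Total = 1839 + 1573 = 3412 lb/ft.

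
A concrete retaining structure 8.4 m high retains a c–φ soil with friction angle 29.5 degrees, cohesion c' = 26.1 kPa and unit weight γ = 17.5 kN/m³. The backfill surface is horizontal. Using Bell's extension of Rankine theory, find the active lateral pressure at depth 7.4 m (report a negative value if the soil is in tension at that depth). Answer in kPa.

13.6 kPa

K_a = (1 − sin φ)/(1 + sin φ) = 0.3401.
σ_a = K_a γ z − 2c√K_a = 0.3401×17.5×7.4 − 2×26.1×0.5832 = 13.60 kPa.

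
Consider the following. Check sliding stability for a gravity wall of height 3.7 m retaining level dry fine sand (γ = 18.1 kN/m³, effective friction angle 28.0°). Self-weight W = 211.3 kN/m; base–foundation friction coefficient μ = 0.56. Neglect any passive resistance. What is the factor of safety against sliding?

2.65

K_a = tan²(45° − 28.0°/2) = 0.3610.
P_a = ½K_aγH² = 0.5×0.3610×18.1×3.7² = 44.73 kN/m, acting at H/3 = 1.233 m above the base.
FS_sliding = μW / P_a = 0.56×211.3 / 44.73 = 2.645.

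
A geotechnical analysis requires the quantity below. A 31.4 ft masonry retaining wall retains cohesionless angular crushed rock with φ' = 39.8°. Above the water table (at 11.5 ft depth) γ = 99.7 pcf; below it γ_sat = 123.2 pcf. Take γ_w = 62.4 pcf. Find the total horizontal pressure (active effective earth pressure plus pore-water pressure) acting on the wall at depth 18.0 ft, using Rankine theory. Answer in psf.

744 psf

K_a = (1 − sin φ)/(1 + sin φ) = 0.2194.
γ' = 123.2 − 62.4 = 60.80 pcf.
Effective vertical stress at 18.0 ft: σ'_v = 99.7×11.5 + 60.80×6.50 = 1542 psf.
σ'_h = K_a σ'_v = 0.2194 × 1542 = 338.3 psf; u = γ_w × 6.50 = 405.6 psf.
Total σ_h = 338.3 + 405.6 = 743.9 psf.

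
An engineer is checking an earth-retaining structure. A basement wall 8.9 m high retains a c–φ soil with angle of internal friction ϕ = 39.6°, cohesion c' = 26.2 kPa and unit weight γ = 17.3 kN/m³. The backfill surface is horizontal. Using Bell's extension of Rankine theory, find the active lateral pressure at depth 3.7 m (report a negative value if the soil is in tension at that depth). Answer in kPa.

-10.5 kPa

K_a = (1 − sin φ)/(1 + sin φ) = 0.2214.
σ_a = K_a γ z − 2c√K_a = 0.2214×17.3×3.7 − 2×26.2×0.4706 = -10.48 kPa.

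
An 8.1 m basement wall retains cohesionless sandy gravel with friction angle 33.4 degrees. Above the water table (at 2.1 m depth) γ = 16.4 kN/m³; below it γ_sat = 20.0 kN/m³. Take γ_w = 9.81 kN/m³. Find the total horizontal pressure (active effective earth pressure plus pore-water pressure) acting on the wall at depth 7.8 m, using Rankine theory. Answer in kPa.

K_a = (1 − sin φ)/(1 + sin φ) = 0.2899.
γ' = 20.0 − 9.81 = 10.19 kN/m³.
Effective vertical stress at 7.8 m: σ'_v = 16.4×2.1 + 10.19×5.70 = 92.52 kPa.
σ'_h = K_a σ'_v = 0.2899 × 92.52 = 26.82 kPa; u = γ_w × 5.70 = 55.92 kPa.
Total σ_h = 26.82 + 55.92 = 82.74 kPa.

82.7 kPa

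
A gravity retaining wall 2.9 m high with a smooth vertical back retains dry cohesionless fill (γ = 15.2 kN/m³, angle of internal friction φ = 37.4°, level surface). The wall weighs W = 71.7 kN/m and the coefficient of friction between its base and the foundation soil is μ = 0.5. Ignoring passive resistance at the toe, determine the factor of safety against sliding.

K_a = tan²(45° − 37.4°/2) = 0.2443.
P_a = ½K_aγH² = 0.5×0.2443×15.2×2.9² = 15.61 kN/m, acting at H/3 = 0.9667 m above the base.
FS_sliding = μW / P_a = 0.5×71.7 / 15.61 = 2.296.

2.30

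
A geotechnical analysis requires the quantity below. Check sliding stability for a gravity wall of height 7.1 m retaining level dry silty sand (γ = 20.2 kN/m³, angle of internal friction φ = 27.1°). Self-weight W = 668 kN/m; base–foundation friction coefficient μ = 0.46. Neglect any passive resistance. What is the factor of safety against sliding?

1.61

K_a = tan²(45° − 27.1°/2) = 0.3741.
P_a = ½K_aγH² = 0.5×0.3741×20.2×7.1² = 190.4 kN/m, acting at H/3 = 2.367 m above the base.
FS_sliding = μW / P_a = 0.46×668 / 190.4 = 1.613.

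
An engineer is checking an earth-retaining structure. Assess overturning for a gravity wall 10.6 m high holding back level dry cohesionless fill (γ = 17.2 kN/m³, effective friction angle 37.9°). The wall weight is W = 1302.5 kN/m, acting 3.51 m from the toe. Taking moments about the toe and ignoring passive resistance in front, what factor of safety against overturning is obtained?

K_a = tan²(45° − 37.9°/2) = 0.2389.
P_a = ½K_aγH² = 0.5×0.2389×17.2×10.6² = 230.9 kN/m, acting at H/3 = 3.533 m above the base.
Overturning moment M_o = P_a × H/3 = 230.9 × 3.533 = 815.8.
Resisting moment M_r = W × 3.51 = 1302.5 × 3.51 = 4572.
FS_overturning = M_r/M_o = 4572/815.8 = 5.604.

5.60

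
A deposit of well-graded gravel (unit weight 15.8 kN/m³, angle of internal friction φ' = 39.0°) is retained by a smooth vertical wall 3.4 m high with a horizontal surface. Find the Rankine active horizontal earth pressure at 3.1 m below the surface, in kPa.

K_a = (1 − sin φ)/(1 + sin φ) = 0.2275.
σ_h = K_a γ z = 0.2275 × 15.8 × 3.1 = 11.14 kPa.

11.1 kPa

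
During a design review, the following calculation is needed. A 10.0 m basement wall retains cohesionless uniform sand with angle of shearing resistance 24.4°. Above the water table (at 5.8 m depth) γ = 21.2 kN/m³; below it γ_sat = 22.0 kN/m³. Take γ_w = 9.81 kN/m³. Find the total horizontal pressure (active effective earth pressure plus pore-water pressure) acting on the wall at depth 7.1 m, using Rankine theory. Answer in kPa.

K_a = (1 − sin φ)/(1 + sin φ) = 0.4153.
γ' = 22.0 − 9.81 = 12.19 kN/m³.
Effective vertical stress at 7.1 m: σ'_v = 21.2×5.8 + 12.19×1.30 = 138.8 kPa.
σ'_h = K_a σ'_v = 0.4153 × 138.8 = 57.65 kPa; u = γ_w × 1.30 = 12.75 kPa.
Total σ_h = 57.65 + 12.75 = 70.40 kPa.

70.4 kPa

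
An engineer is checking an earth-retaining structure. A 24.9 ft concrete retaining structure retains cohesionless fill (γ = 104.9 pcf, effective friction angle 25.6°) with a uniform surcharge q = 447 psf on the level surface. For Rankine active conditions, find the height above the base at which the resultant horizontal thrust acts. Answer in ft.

9.36 ft

K_a = 0.3966.
Triangular part P₁ = ½K_aγH² = 12900 at H/3 = 8.300 ft; rectangular part P₂ = K_a q H = 4414 at H/2 = 12.45 ft.
ȳ = (P₁·8.300 + P₂·12.45)/(P₁+P₂) = 9.358 ft.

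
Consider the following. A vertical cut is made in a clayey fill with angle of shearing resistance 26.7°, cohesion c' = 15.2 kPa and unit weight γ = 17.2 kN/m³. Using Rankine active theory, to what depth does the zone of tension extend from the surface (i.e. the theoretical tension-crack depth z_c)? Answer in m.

2.87 m

K_a = tan²(45° − 26.7°/2) = 0.3800; √K_a = 0.6164.
The active pressure is zero where K_a γ z = 2c√K_a, so z_c = 2c/(γ√K_a) = 2×15.2/(17.2×0.6164) = 2.867 m.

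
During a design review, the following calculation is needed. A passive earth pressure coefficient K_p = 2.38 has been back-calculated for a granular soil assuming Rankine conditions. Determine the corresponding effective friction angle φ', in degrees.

24.1°

K_p = (1+sin φ)/(1−sin φ) ⇒ sin φ = (K_p − 1)/(K_p + 1) = 0.4083.
φ = arcsin(0.4083) = 24.10°.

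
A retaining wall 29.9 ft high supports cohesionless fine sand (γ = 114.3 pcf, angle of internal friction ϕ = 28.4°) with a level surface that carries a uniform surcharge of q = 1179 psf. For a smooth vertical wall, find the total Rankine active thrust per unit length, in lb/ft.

K_a = tan²(45° − φ/2) = 0.3554.
Soil triangle: ½ K_a γ H² = 0.5×0.3554×114.3×29.9² = 18160 lb/ft.
Surcharge rectangle: K_a q H = 0.3554×1179×29.9 = 12530 lb/ft.
Total = 18160 + 12530 = 30680 lb/ft.

30700 lb/ft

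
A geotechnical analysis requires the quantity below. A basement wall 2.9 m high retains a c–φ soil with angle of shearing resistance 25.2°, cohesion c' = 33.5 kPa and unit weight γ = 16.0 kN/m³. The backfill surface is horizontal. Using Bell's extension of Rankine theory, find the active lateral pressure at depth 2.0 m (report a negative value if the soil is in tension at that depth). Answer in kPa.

K_a = (1 − sin φ)/(1 + sin φ) = 0.4027.
σ_a = K_a γ z − 2c√K_a = 0.4027×16.0×2.0 − 2×33.5×0.6346 = -29.63 kPa.

-29.6 kPa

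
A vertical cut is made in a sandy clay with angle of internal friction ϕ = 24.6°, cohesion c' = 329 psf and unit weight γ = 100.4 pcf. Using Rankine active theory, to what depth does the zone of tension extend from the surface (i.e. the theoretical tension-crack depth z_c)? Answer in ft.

10.2 ft

K_a = tan²(45° − 24.6°/2) = 0.4121; √K_a = 0.6420.
The active pressure is zero where K_a γ z = 2c√K_a, so z_c = 2c/(γ√K_a) = 2×329/(100.4×0.6420) = 10.21 ft.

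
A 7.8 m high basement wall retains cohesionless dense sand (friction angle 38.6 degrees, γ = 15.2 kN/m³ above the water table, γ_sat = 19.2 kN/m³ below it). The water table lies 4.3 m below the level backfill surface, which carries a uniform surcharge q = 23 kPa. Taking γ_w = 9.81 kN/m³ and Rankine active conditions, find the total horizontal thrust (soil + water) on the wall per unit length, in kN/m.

200 kN/m

K_a = tan²(45° − φ/2) = 0.2316.
γ' = 19.2 − 9.81 = 9.390 kN/m³. h₂ = H − d_w = 3.5 m.
σ'_h: at surface K_a·q = 5.327; at WT K_a(q+γd_w) = 20.47; at base K_a(q+γd_w+γ'h₂) = 28.08 kPa.
P₁ = ½(5.327+20.47)×4.3 = 55.46; P₂ = ½(20.47+28.08)×3.5 = 84.95; P_w = ½γ_w h₂² = 60.09.
Total = 55.46+84.95+60.09 = 200.5 kN/m.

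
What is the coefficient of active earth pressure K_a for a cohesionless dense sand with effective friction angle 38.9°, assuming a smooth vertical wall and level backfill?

0.229

K_a = tan²(45° − φ/2) = tan²(25.55°) = 0.2285.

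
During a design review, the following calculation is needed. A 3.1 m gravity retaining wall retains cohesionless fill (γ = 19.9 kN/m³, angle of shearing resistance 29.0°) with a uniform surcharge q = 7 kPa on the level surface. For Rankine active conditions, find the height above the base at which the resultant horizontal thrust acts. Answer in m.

K_a = 0.3470.
Triangular part P₁ = ½K_aγH² = 33.18 at H/3 = 1.033 m; rectangular part P₂ = K_a q H = 7.529 at H/2 = 1.550 m.
ȳ = (P₁·1.033 + P₂·1.550)/(P₁+P₂) = 1.129 m.

1.13 m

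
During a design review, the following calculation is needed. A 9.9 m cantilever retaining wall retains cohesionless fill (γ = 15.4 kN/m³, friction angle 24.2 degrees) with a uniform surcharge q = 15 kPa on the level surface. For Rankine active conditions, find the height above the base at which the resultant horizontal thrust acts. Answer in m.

K_a = 0.4185.
Triangular part P₁ = ½K_aγH² = 315.8 at H/3 = 3.300 m; rectangular part P₂ = K_a q H = 62.15 at H/2 = 4.950 m.
ȳ = (P₁·3.300 + P₂·4.950)/(P₁+P₂) = 3.571 m.

3.57 m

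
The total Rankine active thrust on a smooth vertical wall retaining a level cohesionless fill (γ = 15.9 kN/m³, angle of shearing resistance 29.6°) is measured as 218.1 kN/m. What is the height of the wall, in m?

K_a = 0.3387. P_a = ½ K_a γ H² ⇒ H = √(2P_a/(K_a γ)).
H = √(2×218.1/(0.3387×15.9)) = 8.999 m.

9.00 m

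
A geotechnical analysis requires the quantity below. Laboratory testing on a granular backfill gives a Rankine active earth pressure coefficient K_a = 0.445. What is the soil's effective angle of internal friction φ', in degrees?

22.6°

K_a = tan²(45° − φ/2) ⇒ 45° − φ/2 = arctan(√0.445) = 33.71°.
φ = 2(45° − 33.71°) = 22.59°.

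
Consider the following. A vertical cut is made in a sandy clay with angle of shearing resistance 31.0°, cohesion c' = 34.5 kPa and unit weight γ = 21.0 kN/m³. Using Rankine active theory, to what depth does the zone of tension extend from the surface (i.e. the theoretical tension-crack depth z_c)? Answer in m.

5.81 m

K_a = tan²(45° − 31.0°/2) = 0.3201; √K_a = 0.5658.
The active pressure is zero where K_a γ z = 2c√K_a, so z_c = 2c/(γ√K_a) = 2×34.5/(21.0×0.5658) = 5.807 m.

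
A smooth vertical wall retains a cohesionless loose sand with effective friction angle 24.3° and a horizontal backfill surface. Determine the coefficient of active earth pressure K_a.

K_a = (1 − sin φ)/(1 + sin φ) = (1 − sin 24.3°)/(1 + sin 24.3°) = 0.4169.

0.417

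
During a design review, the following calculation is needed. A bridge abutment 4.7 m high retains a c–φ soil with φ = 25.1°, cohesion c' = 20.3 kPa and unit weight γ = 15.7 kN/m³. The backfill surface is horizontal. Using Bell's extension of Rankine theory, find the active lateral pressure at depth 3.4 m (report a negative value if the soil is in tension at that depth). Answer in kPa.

-4.23 kPa

K_a = (1 − sin φ)/(1 + sin φ) = 0.4043.
σ_a = K_a γ z − 2c√K_a = 0.4043×15.7×3.4 − 2×20.3×0.6358 = -4.234 kPa.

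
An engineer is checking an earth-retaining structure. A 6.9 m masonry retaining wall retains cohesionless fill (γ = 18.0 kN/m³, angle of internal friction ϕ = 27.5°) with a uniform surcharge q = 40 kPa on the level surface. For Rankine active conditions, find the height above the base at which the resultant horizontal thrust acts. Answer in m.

K_a = 0.3682.
Triangular part P₁ = ½K_aγH² = 157.8 at H/3 = 2.300 m; rectangular part P₂ = K_a q H = 101.6 at H/2 = 3.450 m.
ȳ = (P₁·2.300 + P₂·3.450)/(P₁+P₂) = 2.751 m.

2.75 m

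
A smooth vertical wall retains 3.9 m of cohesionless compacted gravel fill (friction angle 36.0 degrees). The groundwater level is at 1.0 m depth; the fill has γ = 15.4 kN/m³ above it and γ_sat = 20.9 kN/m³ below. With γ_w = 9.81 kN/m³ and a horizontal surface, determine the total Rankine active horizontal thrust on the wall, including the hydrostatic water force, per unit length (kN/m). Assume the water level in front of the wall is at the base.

K_a = tan²(45° − φ/2) = 0.2596.
γ' = 20.9 − 9.81 = 11.09 kN/m³. Depth below WT = 2.9 m.
σ'_h at WT = K_a γ d_w = 3.998 kPa; at base = 3.998 + K_a γ' × 2.9 = 12.35 kPa.
P₁ (0–1.0 m) = ½×3.998×1.0 = 1.999. P₂ (1.0–3.9 m) = ½(3.998+12.35)×2.9 = 23.70.
P_w = ½ γ_w h₂² = 0.5×9.81×2.9² = 41.25. Total = 1.999+23.70+41.25 = 66.95 kN/m.

67.0 kN/m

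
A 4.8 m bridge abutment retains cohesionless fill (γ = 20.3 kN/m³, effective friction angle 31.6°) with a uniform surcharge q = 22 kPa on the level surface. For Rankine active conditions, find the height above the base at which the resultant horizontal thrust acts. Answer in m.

1.85 m

K_a = 0.3123.
Triangular part P₁ = ½K_aγH² = 73.04 at H/3 = 1.600 m; rectangular part P₂ = K_a q H = 32.98 at H/2 = 2.400 m.
ȳ = (P₁·1.600 + P₂·2.400)/(P₁+P₂) = 1.849 m.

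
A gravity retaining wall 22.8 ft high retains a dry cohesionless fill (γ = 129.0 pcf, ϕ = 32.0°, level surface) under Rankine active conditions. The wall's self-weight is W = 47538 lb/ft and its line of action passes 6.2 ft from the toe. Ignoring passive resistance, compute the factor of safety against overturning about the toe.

K_a = tan²(45° − 32.0°/2) = 0.3073.
P_a = ½K_aγH² = 0.5×0.3073×129.0×22.8² = 10300 lb/ft, acting at H/3 = 7.600 ft above the base.
Overturning moment M_o = P_a × H/3 = 10300 × 7.600 = 78300.
Resisting moment M_r = W × 6.2 = 47538 × 6.2 = 294700.
FS_overturning = M_r/M_o = 294700/78300 = 3.764.

3.76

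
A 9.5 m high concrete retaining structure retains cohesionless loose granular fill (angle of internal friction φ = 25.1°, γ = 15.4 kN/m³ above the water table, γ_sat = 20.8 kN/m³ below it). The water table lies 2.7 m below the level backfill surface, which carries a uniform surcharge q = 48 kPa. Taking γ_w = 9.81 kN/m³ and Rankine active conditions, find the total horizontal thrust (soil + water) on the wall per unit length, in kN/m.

651 kN/m

K_a = tan²(45° − φ/2) = 0.4043.
γ' = 20.8 − 9.81 = 10.99 kN/m³. h₂ = H − d_w = 6.8 m.
σ'_h: at surface K_a·q = 19.41; at WT K_a(q+γd_w) = 36.22; at base K_a(q+γd_w+γ'h₂) = 66.43 kPa.
P₁ = ½(19.41+36.22)×2.7 = 75.09; P₂ = ½(36.22+66.43)×6.8 = 349.0; P_w = ½γ_w h₂² = 226.8.
Total = 75.09+349.0+226.8 = 650.9 kN/m.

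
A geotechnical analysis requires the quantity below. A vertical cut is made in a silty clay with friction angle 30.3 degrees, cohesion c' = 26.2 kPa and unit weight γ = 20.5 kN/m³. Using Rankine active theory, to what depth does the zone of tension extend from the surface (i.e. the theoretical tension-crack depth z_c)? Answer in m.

K_a = tan²(45° − 30.3°/2) = 0.3293; √K_a = 0.5739.
The active pressure is zero where K_a γ z = 2c√K_a, so z_c = 2c/(γ√K_a) = 2×26.2/(20.5×0.5739) = 4.454 m.

4.45 m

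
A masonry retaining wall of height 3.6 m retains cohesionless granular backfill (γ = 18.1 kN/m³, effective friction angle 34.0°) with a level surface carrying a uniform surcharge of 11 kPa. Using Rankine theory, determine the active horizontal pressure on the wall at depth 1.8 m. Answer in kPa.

12.3 kPa

K_a = (1 − sin φ)/(1 + sin φ) = 0.2827.
σ_v = γz + q = 18.1 × 1.8 + 11 = 43.58 kPa.
σ_h = K_a σ_v = 0.2827 × 43.58 = 12.32 kPa.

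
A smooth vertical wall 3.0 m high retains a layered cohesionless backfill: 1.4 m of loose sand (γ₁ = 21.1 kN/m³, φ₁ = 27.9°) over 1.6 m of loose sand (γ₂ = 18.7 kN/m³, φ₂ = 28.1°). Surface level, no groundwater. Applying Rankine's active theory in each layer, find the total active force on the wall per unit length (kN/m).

33.1 kN/m

K_a1 = tan²(45°−27.9°/2) = 0.3625; K_a2 = tan²(45°−28.1°/2) = 0.3596.
Layer 1: σ at base = K_a1 γ₁ h₁ = 10.71 kPa; P₁ = ½×10.71×1.4 = 7.495.
Layer 2: σ_v at top = γ₁h₁ = 29.54; σ_h top = K_a2×29.54 = 10.62; σ_h base = K_a2×(29.54+18.7×1.6) = 21.38.
P₂ = ½(10.62+21.38)×1.6 = 25.60. Total P_a = 7.495+25.60 = 33.10 kN/m.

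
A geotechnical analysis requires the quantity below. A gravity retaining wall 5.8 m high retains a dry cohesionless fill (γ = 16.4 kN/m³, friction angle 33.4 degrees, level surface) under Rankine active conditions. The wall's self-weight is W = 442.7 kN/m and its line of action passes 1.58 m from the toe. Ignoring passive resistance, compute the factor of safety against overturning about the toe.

4.52

K_a = tan²(45° − 33.4°/2) = 0.2899.
P_a = ½K_aγH² = 0.5×0.2899×16.4×5.8² = 79.97 kN/m, acting at H/3 = 1.933 m above the base.
Overturning moment M_o = P_a × H/3 = 79.97 × 1.933 = 154.6.
Resisting moment M_r = W × 1.58 = 442.7 × 1.58 = 699.5.
FS_overturning = M_r/M_o = 699.5/154.6 = 4.524.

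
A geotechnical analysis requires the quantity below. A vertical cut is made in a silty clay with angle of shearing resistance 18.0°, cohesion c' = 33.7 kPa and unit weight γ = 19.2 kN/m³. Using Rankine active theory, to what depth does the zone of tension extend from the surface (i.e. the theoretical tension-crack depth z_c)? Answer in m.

K_a = tan²(45° − 18.0°/2) = 0.5279; √K_a = 0.7265.
The active pressure is zero where K_a γ z = 2c√K_a, so z_c = 2c/(γ√K_a) = 2×33.7/(19.2×0.7265) = 4.832 m.

4.83 m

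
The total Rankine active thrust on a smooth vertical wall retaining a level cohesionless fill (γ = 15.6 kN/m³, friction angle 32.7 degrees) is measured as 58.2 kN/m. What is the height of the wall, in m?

K_a = 0.2985. P_a = ½ K_a γ H² ⇒ H = √(2P_a/(K_a γ)).
H = √(2×58.2/(0.2985×15.6)) = 5.000 m.

5.00 m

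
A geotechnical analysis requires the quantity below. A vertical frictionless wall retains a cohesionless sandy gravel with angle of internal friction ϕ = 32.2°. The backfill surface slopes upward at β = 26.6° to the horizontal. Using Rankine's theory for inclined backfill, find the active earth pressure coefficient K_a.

K_a = cos β · (cos β − √(cos²β − cos²φ)) / (cos β + √(cos²β − cos²φ)).
cos β = 0.8942, cos φ = 0.8462, √(cos²β − cos²φ) = 0.2889.
K_a = 0.8942 × (0.8942 − 0.2889)/(0.8942 + 0.2889) = 0.4574.

0.457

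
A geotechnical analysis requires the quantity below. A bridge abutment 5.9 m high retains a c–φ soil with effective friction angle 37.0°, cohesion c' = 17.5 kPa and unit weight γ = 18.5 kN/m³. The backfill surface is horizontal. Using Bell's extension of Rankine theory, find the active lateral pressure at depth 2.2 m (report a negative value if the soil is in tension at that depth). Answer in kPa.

K_a = (1 − sin φ)/(1 + sin φ) = 0.2486.
σ_a = K_a γ z − 2c√K_a = 0.2486×18.5×2.2 − 2×17.5×0.4986 = -7.333 kPa.

-7.33 kPa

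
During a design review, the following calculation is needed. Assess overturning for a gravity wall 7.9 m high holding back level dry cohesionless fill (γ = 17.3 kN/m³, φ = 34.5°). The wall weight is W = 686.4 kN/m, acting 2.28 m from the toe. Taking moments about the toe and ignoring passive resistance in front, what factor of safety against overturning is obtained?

K_a = tan²(45° − 34.5°/2) = 0.2768.
P_a = ½K_aγH² = 0.5×0.2768×17.3×7.9² = 149.4 kN/m, acting at H/3 = 2.633 m above the base.
Overturning moment M_o = P_a × H/3 = 149.4 × 2.633 = 393.5.
Resisting moment M_r = W × 2.28 = 686.4 × 2.28 = 1565.
FS_overturning = M_r/M_o = 1565/393.5 = 3.977.

3.98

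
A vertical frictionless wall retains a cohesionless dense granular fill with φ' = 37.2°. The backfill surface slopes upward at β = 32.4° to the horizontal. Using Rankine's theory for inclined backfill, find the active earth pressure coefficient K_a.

K_a = cos β · (cos β − √(cos²β − cos²φ)) / (cos β + √(cos²β − cos²φ)).
cos β = 0.8443, cos φ = 0.7965, √(cos²β − cos²φ) = 0.2801.
K_a = 0.8443 × (0.8443 − 0.2801)/(0.8443 + 0.2801) = 0.4237.

0.424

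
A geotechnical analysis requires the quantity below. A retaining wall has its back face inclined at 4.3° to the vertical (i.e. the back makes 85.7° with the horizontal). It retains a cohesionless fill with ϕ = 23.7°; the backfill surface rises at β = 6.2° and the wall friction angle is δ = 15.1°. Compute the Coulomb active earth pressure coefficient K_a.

K_a = sin²(α+φ) / [sin²α · sin(α−δ) · (1 + √{sin(φ+δ)sin(φ−β) / (sin(α−δ)sin(α+β))})²].
With α = 85.7°, φ = 23.7°, δ = 15.1°, β = 6.2°: K_a = 0.4530.

0.453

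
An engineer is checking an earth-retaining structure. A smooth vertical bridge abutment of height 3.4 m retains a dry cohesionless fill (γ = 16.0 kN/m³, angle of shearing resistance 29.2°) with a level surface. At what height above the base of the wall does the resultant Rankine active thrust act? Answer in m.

1.13 m

K_a = 0.3442.
The pressure distribution is triangular, so the resultant acts at H/3 above the base = 3.4/3 = 1.133 m.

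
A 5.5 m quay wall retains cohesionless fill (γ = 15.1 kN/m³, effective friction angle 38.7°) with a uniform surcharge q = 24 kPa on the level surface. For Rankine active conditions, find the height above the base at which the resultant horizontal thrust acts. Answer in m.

2.17 m

K_a = 0.2306.
Triangular part P₁ = ½K_aγH² = 52.66 at H/3 = 1.833 m; rectangular part P₂ = K_a q H = 30.44 at H/2 = 2.750 m.
ȳ = (P₁·1.833 + P₂·2.750)/(P₁+P₂) = 2.169 m.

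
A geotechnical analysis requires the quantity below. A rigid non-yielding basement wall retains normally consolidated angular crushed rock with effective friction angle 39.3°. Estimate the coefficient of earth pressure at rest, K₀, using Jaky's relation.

0.367

K₀ = 1 − sin φ' = 1 − sin 39.3° = 0.3666.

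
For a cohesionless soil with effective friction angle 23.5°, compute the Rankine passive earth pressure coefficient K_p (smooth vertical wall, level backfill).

2.33

K_p = (1 + sin φ)/(1 − sin φ) = tan²(45° + 23.5°/2) = 2.326.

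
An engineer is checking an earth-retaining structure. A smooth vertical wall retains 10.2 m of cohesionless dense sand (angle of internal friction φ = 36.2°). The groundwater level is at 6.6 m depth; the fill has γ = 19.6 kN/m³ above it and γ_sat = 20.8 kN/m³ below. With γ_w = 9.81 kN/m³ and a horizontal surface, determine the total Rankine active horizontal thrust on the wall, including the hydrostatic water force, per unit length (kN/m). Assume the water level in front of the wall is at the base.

312 kN/m

K_a = tan²(45° − φ/2) = 0.2574.
γ' = 20.8 − 9.81 = 10.99 kN/m³. Depth below WT = 3.6 m.
σ'_h at WT = K_a γ d_w = 33.30 kPa; at base = 33.30 + K_a γ' × 3.6 = 43.48 kPa.
P₁ (0–6.6 m) = ½×33.30×6.6 = 109.9. P₂ (6.6–10.2 m) = ½(33.30+43.48)×3.6 = 138.2.
P_w = ½ γ_w h₂² = 0.5×9.81×3.6² = 63.57. Total = 109.9+138.2+63.57 = 311.6 kN/m.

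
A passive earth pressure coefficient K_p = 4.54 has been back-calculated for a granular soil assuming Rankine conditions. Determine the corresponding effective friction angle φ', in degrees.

K_p = (1+sin φ)/(1−sin φ) ⇒ sin φ = (K_p − 1)/(K_p + 1) = 0.6390.
φ = arcsin(0.6390) = 39.72°.

39.7°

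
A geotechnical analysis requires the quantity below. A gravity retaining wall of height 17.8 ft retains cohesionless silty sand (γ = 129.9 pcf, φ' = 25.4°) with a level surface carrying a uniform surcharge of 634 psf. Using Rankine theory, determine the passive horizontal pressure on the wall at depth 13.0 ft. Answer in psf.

K_p = (1 + sin φ)/(1 − sin φ) = 2.502.
σ_v = γz + q = 129.9 × 13.0 + 634 = 2323 psf.
σ_h = K_p σ_v = 2.502 × 2323 = 5812 psf.

5810 psf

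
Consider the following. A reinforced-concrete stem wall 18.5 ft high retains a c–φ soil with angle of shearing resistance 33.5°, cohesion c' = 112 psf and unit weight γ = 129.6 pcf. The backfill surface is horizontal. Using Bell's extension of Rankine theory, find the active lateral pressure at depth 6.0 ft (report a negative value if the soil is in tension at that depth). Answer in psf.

104 psf

K_a = (1 − sin φ)/(1 + sin φ) = 0.2887.
σ_a = K_a γ z − 2c√K_a = 0.2887×129.6×6.0 − 2×112×0.5373 = 104.1 psf.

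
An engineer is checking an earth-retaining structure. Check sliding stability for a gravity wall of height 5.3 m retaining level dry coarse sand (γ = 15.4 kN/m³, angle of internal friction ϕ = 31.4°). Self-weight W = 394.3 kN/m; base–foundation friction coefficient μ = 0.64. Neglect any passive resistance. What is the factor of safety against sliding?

3.70

K_a = tan²(45° − 31.4°/2) = 0.3149.
P_a = ½K_aγH² = 0.5×0.3149×15.4×5.3² = 68.11 kN/m, acting at H/3 = 1.767 m above the base.
FS_sliding = μW / P_a = 0.64×394.3 / 68.11 = 3.705.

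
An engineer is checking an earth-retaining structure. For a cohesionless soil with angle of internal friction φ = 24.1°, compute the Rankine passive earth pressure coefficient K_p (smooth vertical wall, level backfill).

2.38

K_p = (1 + sin φ)/(1 − sin φ) = tan²(45° + 24.1°/2) = 2.380.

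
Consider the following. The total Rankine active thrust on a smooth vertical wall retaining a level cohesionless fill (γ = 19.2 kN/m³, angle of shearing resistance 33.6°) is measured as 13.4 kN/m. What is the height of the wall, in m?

2.20 m

K_a = 0.2875. P_a = ½ K_a γ H² ⇒ H = √(2P_a/(K_a γ)).
H = √(2×13.4/(0.2875×19.2)) = 2.203 m.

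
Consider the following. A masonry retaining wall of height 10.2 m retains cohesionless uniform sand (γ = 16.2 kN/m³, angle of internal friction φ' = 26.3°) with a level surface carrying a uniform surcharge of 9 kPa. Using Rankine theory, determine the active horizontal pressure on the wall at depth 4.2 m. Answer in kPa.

29.7 kPa

K_a = (1 − sin φ)/(1 + sin φ) = 0.3859.
σ_v = γz + q = 16.2 × 4.2 + 9 = 77.04 kPa.
σ_h = K_a σ_v = 0.3859 × 77.04 = 29.73 kPa.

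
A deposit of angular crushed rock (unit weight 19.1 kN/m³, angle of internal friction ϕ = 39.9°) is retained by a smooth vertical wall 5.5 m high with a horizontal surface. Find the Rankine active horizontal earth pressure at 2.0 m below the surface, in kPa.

K_a = (1 − sin φ)/(1 + sin φ) = 0.2184.
σ_h = K_a γ z = 0.2184 × 19.1 × 2.0 = 8.344 kPa.

8.34 kPa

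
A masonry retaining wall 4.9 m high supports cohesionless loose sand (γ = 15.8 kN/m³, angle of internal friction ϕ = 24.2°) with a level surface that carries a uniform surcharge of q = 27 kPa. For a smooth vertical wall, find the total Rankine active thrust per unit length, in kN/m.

135 kN/m

K_a = tan²(45° − φ/2) = 0.4185.
Soil triangle: ½ K_a γ H² = 0.5×0.4185×15.8×4.9² = 79.38 kN/m.
Surcharge rectangle: K_a q H = 0.4185×27×4.9 = 55.37 kN/m.
Total = 79.38 + 55.37 = 134.8 kN/m.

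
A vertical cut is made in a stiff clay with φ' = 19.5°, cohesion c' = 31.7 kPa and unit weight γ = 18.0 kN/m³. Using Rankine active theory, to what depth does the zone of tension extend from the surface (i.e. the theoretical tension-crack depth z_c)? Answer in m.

K_a = tan²(45° − 19.5°/2) = 0.4995; √K_a = 0.7067.
The active pressure is zero where K_a γ z = 2c√K_a, so z_c = 2c/(γ√K_a) = 2×31.7/(18.0×0.7067) = 4.984 m.

4.98 m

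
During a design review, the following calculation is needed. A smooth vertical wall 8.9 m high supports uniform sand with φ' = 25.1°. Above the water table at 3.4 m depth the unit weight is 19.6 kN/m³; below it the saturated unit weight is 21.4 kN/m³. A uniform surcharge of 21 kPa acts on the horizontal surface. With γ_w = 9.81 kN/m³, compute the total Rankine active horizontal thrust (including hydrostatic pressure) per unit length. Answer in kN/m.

K_a = tan²(45° − φ/2) = 0.4043.
γ' = 21.4 − 9.81 = 11.59 kN/m³. h₂ = H − d_w = 5.5 m.
σ'_h: at surface K_a·q = 8.490; at WT K_a(q+γd_w) = 35.43; at base K_a(q+γd_w+γ'h₂) = 61.20 kPa.
P₁ = ½(8.490+35.43)×3.4 = 74.67; P₂ = ½(35.43+61.20)×5.5 = 265.8; P_w = ½γ_w h₂² = 148.4.
Total = 74.67+265.8+148.4 = 488.8 kN/m.

489 kN/m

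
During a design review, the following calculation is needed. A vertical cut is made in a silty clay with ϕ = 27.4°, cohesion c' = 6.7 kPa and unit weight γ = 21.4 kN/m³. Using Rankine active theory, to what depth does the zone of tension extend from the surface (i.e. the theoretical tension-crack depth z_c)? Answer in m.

1.03 m

K_a = tan²(45° − 27.4°/2) = 0.3697; √K_a = 0.6080.
The active pressure is zero where K_a γ z = 2c√K_a, so z_c = 2c/(γ√K_a) = 2×6.7/(21.4×0.6080) = 1.030 m.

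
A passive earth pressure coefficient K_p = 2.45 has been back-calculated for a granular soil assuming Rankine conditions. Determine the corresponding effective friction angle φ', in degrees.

24.9°

K_p = (1+sin φ)/(1−sin φ) ⇒ sin φ = (K_p − 1)/(K_p + 1) = 0.4203.
φ = arcsin(0.4203) = 24.85°.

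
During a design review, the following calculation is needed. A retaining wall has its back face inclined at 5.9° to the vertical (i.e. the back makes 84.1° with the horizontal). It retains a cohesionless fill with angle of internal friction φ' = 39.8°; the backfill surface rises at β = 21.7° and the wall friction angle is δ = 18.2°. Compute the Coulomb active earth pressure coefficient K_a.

0.318

K_a = sin²(α+φ) / [sin²α · sin(α−δ) · (1 + √{sin(φ+δ)sin(φ−β) / (sin(α−δ)sin(α+β))})²].
With α = 84.1°, φ = 39.8°, δ = 18.2°, β = 21.7°: K_a = 0.3184.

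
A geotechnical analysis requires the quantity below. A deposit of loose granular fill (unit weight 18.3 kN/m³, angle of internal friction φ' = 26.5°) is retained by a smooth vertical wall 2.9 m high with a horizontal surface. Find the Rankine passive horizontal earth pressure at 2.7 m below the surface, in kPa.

K_p = (1 + sin φ)/(1 − sin φ) = 2.611.
σ_h = K_p γ z = 2.611 × 18.3 × 2.7 = 129.0 kPa.

129 kPa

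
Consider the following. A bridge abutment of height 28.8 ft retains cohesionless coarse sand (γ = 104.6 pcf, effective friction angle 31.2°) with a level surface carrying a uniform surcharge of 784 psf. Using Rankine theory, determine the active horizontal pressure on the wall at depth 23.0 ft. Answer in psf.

1010 psf

K_a = (1 − sin φ)/(1 + sin φ) = 0.3175.
σ_v = γz + q = 104.6 × 23.0 + 784 = 3190 psf.
σ_h = K_a σ_v = 0.3175 × 3190 = 1013 psf.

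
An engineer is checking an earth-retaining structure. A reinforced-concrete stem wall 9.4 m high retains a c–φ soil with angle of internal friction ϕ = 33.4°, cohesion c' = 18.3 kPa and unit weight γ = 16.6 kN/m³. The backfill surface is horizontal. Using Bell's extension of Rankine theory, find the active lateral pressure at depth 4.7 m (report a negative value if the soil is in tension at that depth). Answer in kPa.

K_a = (1 − sin φ)/(1 + sin φ) = 0.2899.
σ_a = K_a γ z − 2c√K_a = 0.2899×16.6×4.7 − 2×18.3×0.5384 = 2.913 kPa.

2.91 kPa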